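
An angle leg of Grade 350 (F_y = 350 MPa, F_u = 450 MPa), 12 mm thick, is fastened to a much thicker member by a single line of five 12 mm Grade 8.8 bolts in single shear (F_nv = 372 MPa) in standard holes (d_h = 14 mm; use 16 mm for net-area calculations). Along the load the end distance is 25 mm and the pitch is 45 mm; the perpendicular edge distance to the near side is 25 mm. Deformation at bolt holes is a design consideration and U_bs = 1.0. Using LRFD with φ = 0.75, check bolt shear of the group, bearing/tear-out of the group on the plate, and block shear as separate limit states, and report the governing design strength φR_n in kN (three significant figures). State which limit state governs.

Bolt shear: A_b = π·12²/4 = 113.1 mm²; R_n = 372 × 113.1 × 5 × 1 / 1000 = 210.4 kN → 0.75 × 210.4 = 158 kN.
Bearing: edge l_c = 18, r_n = 116.6 kN; interior l_c = 31, r_n = 155.5 kN; R_n = 116.6 + 4·155.5 = 738.7 kN → 554 kN.
Block shear: A_gv = 2460, A_nv = 1596, A_nt = 204 mm²; R_n = min(0.6F_uA_nv, 0.6F_yA_gv) + U_bs·F_u·A_nt = 522.7 kN → 392 kN.
Bolt shear governs: 158 kN.

158 kN (bolt shear governs)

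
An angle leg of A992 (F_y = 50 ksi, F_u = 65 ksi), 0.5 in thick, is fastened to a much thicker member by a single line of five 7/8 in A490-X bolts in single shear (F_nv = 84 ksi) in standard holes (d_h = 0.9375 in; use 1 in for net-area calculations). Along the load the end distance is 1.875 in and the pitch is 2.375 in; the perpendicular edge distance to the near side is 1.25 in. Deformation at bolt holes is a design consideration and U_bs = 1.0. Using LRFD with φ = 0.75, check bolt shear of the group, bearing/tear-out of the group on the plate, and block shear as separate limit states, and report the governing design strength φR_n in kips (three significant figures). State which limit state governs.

119 kips (block shear governs)

Bolt shear: A_b = π·0.875²/4 = 0.6013 in²; R_n = 84 × 0.6013 × 5 × 1 = 252.6 kips → 0.75 × 252.6 = 189 kips.
Bearing: edge l_c = 1.406, r_n = 54.84 kips; interior l_c = 1.438, r_n = 56.06 kips; R_n = 54.84 + 4·56.06 = 279.1 kips → 209 kips.
Block shear: A_gv = 5.688, A_nv = 3.438, A_nt = 0.375 in²; R_n = min(0.6F_uA_nv, 0.6F_yA_gv) + U_bs·F_u·A_nt = 158.4 kips → 119 kips.
Block shear governs: 119 kips.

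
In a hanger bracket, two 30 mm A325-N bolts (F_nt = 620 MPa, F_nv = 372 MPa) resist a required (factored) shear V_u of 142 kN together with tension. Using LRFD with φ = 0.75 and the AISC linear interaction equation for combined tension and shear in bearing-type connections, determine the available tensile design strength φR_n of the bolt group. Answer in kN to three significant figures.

A_b = π·30²/4 = 706.9 mm²; f_rv = 142 × 1000 / (2 × 706.9) = 100.4 MPa.
F'_nt = 1.3 F_nt − (F_nt / φF_nv) f_rv = 1.3·620 − (620/(0.75·372))·100.4 = 582.8 MPa, capped at F_nt → F'_nt = 582.8 MPa.
R_n = F'_nt · A_b · n = 582.8 × 706.9 × 2 / 1000 = 823.9 kN.
Design strength φR_n = 0.75 × 823.9 = 618 kN.

618 kN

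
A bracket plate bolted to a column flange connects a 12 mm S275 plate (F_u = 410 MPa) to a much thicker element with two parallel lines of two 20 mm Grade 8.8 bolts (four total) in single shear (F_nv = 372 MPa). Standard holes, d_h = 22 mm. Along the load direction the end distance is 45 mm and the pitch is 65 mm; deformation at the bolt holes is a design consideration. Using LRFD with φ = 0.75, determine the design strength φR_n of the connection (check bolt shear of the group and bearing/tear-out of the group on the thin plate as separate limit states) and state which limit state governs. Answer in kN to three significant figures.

Bolt shear: A_b = π·20²/4 = 314.2 mm²; R_n = 372 × 314.2 × 4 × 1 / 1000 = 467.5 kN → 0.75 × 467.5 = 351 kN.
Bearing (1.2 l_c t F_u ≤ 2.4 d t F_u): upper limit = 2.4·20·12·410 / 1000 = 236.2 kN.
  Edge l_c = 45 − 22/2 = 34 → r_n = 200.7 kN; interior l_c = 65 − 22 = 43 → r_n = 236.2 kN.
  R_n,bearing = 2·200.7 + 2·236.2 = 873.8 kN → 0.75 × 873.8 = 655 kN.
Bolt shear governs: 351 kN.

351 kN (bolt shear governs)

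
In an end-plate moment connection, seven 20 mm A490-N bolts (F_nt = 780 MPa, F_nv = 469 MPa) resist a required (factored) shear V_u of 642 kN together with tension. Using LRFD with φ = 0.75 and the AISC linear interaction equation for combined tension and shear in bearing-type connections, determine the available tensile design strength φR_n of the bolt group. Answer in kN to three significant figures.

605 kN

A_b = π·20²/4 = 314.2 mm²; f_rv = 642 × 1000 / (7 × 314.2) = 291.9 MPa.
F'_nt = 1.3 F_nt − (F_nt / φF_nv) f_rv = 1.3·780 − (780/(0.75·469))·291.9 = 366.6 MPa, capped at F_nt → F'_nt = 366.6 MPa.
R_n = F'_nt · A_b · n = 366.6 × 314.2 × 7 / 1000 = 806.3 kN.
Design strength φR_n = 0.75 × 806.3 = 605 kN.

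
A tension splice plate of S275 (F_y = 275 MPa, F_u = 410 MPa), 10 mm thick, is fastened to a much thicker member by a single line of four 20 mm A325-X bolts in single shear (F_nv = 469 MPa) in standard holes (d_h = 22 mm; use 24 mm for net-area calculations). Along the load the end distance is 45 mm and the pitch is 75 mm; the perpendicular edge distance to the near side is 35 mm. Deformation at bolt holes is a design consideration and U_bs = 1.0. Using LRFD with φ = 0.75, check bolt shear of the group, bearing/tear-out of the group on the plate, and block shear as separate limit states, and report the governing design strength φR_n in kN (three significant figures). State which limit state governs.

Bolt shear: A_b = π·20²/4 = 314.2 mm²; R_n = 469 × 314.2 × 4 × 1 / 1000 = 589.4 kN → 0.75 × 589.4 = 442 kN.
Bearing: edge l_c = 34, r_n = 167.3 kN; interior l_c = 53, r_n = 196.8 kN; R_n = 167.3 + 3·196.8 = 757.7 kN → 568 kN.
Block shear: A_gv = 2700, A_nv = 1860, A_nt = 230 mm²; R_n = min(0.6F_uA_nv, 0.6F_yA_gv) + U_bs·F_u·A_nt = 539.8 kN → 405 kN.
Block shear governs: 405 kN.

405 kN (block shear governs)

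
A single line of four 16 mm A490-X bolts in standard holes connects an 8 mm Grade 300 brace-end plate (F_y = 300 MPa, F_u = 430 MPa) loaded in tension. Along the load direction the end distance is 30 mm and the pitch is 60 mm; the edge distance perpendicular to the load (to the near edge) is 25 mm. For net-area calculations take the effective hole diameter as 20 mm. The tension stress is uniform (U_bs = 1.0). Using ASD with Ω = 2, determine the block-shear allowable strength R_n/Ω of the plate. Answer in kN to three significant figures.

170 kN

Shear plane L_v = 30 + 3·60 = 210 mm; A_gv = 210 × 8 = 1680 mm².
A_nv = (210 − 3.5·20) × 8 = 1120 mm².
A_nt = (25 − 0.5·20) × 8 = 120 mm².
0.6 F_u A_nv = 289 kN; 0.6 F_y A_gv = 302.4 kN → shear rupture governs the shear term.
R_n = 289 + 1.0 × 430 × 120 / 1000 = 340.6 kN.
Allowable strength R_n/Ω = 340.6 / 2 = 170 kN.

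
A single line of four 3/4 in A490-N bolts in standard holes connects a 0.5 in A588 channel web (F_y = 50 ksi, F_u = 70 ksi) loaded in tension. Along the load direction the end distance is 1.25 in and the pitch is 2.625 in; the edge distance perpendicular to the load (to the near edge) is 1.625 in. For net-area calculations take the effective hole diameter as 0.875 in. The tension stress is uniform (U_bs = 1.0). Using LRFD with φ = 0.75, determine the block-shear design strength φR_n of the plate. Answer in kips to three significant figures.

127 kips

Shear plane L_v = 1.25 + 3·2.625 = 9.125 in; A_gv = 9.125 × 0.5 = 4.562 in².
A_nv = (9.125 − 3.5·0.875) × 0.5 = 3.031 in².
A_nt = (1.625 − 0.5·0.875) × 0.5 = 0.5938 in².
0.6 F_u A_nv = 127.3 kips; 0.6 F_y A_gv = 136.9 kips → shear rupture governs the shear term.
R_n = 127.3 + 1.0 × 70 × 0.5938 = 168.9 kips.
Design strength φR_n = 0.75 × 168.9 = 127 kips.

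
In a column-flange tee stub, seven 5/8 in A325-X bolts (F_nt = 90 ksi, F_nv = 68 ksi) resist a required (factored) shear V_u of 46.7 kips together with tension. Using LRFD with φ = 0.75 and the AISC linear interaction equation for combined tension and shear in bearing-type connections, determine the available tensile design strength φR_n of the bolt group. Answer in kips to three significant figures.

A_b = π·0.625²/4 = 0.3068 in²; f_rv = 46.7 / (7 × 0.3068) = 21.75 ksi.
F'_nt = 1.3 F_nt − (F_nt / φF_nv) f_rv = 1.3·90 − (90/(0.75·68))·21.75 = 78.63 ksi, capped at F_nt → F'_nt = 78.63 ksi.
R_n = F'_nt · A_b · n = 78.63 × 0.3068 × 7 = 168.9 kips.
Design strength φR_n = 0.75 × 168.9 = 127 kips.

127 kips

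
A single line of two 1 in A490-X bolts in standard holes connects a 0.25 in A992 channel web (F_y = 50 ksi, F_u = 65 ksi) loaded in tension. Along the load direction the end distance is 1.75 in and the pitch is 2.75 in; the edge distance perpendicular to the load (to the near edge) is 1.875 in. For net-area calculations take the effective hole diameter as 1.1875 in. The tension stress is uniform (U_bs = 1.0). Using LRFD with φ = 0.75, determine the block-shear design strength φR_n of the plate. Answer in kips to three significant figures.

Shear plane L_v = 1.75 + 1·2.75 = 4.5 in; A_gv = 4.5 × 0.25 = 1.125 in².
A_nv = (4.5 − 1.5·1.1875) × 0.25 = 0.6797 in².
A_nt = (1.875 − 0.5·1.1875) × 0.25 = 0.3203 in².
0.6 F_u A_nv = 26.51 kips; 0.6 F_y A_gv = 33.75 kips → shear rupture governs the shear term.
R_n = 26.51 + 1.0 × 65 × 0.3203 = 47.33 kips.
Design strength φR_n = 0.75 × 47.33 = 35.5 kips.

35.5 kips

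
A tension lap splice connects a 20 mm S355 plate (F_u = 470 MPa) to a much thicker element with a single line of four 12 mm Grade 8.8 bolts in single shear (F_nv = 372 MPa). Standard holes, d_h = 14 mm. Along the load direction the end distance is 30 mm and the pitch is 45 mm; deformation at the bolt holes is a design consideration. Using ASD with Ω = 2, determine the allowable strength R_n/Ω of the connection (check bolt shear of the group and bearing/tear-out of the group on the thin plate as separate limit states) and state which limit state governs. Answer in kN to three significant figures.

84.1 kN (bolt shear governs)

Bolt shear: A_b = π·12²/4 = 113.1 mm²; R_n = 372 × 113.1 × 4 × 1 / 1000 = 168.3 kN → 168.3 / 2 = 84.1 kN.
Bearing (1.2 l_c t F_u ≤ 2.4 d t F_u): upper limit = 2.4·12·20·470 / 1000 = 270.7 kN.
  Edge l_c = 30 − 14/2 = 23 → r_n = 259.4 kN; interior l_c = 45 − 14 = 31 → r_n = 270.7 kN.
  R_n,bearing = 1·259.4 + 3·270.7 = 1072 kN → 1072 / 2 = 536 kN.
Bolt shear governs: 84.1 kN.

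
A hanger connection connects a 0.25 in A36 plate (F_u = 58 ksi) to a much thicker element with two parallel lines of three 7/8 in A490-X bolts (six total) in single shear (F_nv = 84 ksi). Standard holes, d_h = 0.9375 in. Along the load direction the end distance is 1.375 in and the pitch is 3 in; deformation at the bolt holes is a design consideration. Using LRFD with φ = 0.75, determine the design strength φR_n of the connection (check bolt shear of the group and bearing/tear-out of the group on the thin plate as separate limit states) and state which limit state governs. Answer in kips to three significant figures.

115 kips (bearing governs)

Bolt shear: A_b = π·0.875²/4 = 0.6013 in²; R_n = 84 × 0.6013 × 6 × 1 = 303.1 kips → 0.75 × 303.1 = 227 kips.
Bearing (1.2 l_c t F_u ≤ 2.4 d t F_u): upper limit = 2.4·0.875·0.25·58 = 30.45 kips.
  Edge l_c = 1.375 − 0.9375/2 = 0.9062 → r_n = 15.77 kips; interior l_c = 3 − 0.9375 = 2.062 → r_n = 30.45 kips.
  R_n,bearing = 2·15.77 + 4·30.45 = 153.3 kips → 0.75 × 153.3 = 115 kips.
Bearing governs: 115 kips.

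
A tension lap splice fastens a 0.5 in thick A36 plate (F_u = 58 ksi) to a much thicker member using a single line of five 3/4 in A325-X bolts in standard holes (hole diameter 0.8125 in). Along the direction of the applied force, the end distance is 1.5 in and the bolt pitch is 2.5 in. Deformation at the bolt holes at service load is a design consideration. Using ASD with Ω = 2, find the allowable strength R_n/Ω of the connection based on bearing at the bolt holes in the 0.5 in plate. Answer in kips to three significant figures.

123 kips

Per bolt r_n = 1.2 l_c t F_u ≤ 2.4 d t F_u; upper limit = 2.4 × 0.75 × 0.5 × 58 = 52.2 kips.
Edge bolt: l_c = 1.5 − 0.8125/2 = 1.094 in → 1.2 × 1.094 × 0.5 × 58 = 38.06 → r_n = 38.06 kips.
Interior bolts: l_c = 2.5 − 0.8125 = 1.688 in → 1.2 × 1.688 × 0.5 × 58 = 58.72 → r_n = 52.2 kips.
R_n = 1 × 38.06 + 4 × 52.2 = 246.9 kips.
Allowable strength R_n/Ω = 246.9 / 2 = 123 kips.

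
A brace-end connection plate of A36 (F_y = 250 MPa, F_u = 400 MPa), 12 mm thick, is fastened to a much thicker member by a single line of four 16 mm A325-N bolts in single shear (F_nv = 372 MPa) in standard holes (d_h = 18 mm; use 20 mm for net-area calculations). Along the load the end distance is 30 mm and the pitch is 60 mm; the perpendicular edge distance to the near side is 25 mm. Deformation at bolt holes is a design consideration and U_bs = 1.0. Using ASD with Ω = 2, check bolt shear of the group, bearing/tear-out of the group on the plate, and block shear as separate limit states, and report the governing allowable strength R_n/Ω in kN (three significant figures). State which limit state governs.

150 kN (bolt shear governs)

Bolt shear: A_b = π·16²/4 = 201.1 mm²; R_n = 372 × 201.1 × 4 × 1 / 1000 = 299.2 kN → 299.2 / 2 = 150 kN.
Bearing: edge l_c = 21, r_n = 121 kN; interior l_c = 42, r_n = 184.3 kN; R_n = 121 + 3·184.3 = 673.9 kN → 337 kN.
Block shear: A_gv = 2520, A_nv = 1680, A_nt = 180 mm²; R_n = min(0.6F_uA_nv, 0.6F_yA_gv) + U_bs·F_u·A_nt = 450 kN → 225 kN.
Bolt shear governs: 150 kN.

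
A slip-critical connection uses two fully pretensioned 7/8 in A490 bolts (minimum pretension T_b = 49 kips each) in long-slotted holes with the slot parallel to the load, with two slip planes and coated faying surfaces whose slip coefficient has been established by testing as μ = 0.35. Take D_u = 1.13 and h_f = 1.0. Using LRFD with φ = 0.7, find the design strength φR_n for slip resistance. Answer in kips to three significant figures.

54.3 kips

R_n = μ · D_u · h_f · T_b · n_s · n_b = 0.35 × 1.13 × 1.0 × 49 × 2 × 2 = 77.52 kips.
Design strength φR_n = 0.7 × 77.52 = 54.3 kips.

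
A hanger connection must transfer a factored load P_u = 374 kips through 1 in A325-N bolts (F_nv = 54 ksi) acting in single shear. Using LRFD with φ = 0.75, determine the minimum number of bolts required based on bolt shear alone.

12 bolts

A_b = π·1²/4 = 0.7854 in².
Per-bolt design strength φR_n = 0.75 × 54 × 0.7854 × 1 = 31.81 kips.
n ≥ 374 / 31.81 = 11.76 → use 12 bolts.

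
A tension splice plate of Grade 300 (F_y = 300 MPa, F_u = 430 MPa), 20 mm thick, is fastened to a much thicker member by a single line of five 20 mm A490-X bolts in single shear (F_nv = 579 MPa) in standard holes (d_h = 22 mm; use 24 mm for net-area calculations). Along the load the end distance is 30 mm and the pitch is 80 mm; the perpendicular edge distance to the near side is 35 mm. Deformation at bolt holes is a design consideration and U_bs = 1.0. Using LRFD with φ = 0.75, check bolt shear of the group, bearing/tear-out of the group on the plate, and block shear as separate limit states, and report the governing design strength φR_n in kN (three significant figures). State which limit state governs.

Bolt shear: A_b = π·20²/4 = 314.2 mm²; R_n = 579 × 314.2 × 5 × 1 / 1000 = 909.5 kN → 0.75 × 909.5 = 682 kN.
Bearing: edge l_c = 19, r_n = 196.1 kN; interior l_c = 58, r_n = 412.8 kN; R_n = 196.1 + 4·412.8 = 1847 kN → 1390 kN.
Block shear: A_gv = 7000, A_nv = 4840, A_nt = 460 mm²; R_n = min(0.6F_uA_nv, 0.6F_yA_gv) + U_bs·F_u·A_nt = 1447 kN → 1080 kN.
Bolt shear governs: 682 kN.

682 kN (bolt shear governs)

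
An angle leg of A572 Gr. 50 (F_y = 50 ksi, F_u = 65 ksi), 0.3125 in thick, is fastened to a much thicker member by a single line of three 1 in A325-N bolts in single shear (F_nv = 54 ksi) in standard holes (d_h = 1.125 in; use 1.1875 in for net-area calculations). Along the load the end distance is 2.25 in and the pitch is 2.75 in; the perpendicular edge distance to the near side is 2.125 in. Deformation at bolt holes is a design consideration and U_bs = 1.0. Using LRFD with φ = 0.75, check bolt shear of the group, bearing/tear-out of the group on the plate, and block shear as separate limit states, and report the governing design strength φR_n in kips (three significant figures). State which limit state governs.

67 kips (block shear governs)

Bolt shear: A_b = π·1²/4 = 0.7854 in²; R_n = 54 × 0.7854 × 3 × 1 = 127.2 kips → 0.75 × 127.2 = 95.4 kips.
Bearing: edge l_c = 1.688, r_n = 41.13 kips; interior l_c = 1.625, r_n = 39.61 kips; R_n = 41.13 + 2·39.61 = 120.4 kips → 90.3 kips.
Block shear: A_gv = 2.422, A_nv = 1.494, A_nt = 0.4785 in²; R_n = min(0.6F_uA_nv, 0.6F_yA_gv) + U_bs·F_u·A_nt = 89.38 kips → 67 kips.
Block shear governs: 67 kips.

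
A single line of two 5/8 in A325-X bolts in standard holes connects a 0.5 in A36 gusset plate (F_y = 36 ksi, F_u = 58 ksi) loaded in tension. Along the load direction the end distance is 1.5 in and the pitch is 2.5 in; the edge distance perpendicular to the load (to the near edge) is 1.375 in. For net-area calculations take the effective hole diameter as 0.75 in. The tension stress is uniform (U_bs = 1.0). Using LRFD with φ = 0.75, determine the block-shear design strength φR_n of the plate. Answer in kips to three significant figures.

Shear plane L_v = 1.5 + 1·2.5 = 4 in; A_gv = 4 × 0.5 = 2 in².
A_nv = (4 − 1.5·0.75) × 0.5 = 1.438 in².
A_nt = (1.375 − 0.5·0.75) × 0.5 = 0.5 in².
0.6 F_u A_nv = 50.02 kips; 0.6 F_y A_gv = 43.2 kips → shear yielding governs the shear term.
R_n = 43.2 + 1.0 × 58 × 0.5 = 72.2 kips.
Design strength φR_n = 0.75 × 72.2 = 54.1 kips.

54.1 kips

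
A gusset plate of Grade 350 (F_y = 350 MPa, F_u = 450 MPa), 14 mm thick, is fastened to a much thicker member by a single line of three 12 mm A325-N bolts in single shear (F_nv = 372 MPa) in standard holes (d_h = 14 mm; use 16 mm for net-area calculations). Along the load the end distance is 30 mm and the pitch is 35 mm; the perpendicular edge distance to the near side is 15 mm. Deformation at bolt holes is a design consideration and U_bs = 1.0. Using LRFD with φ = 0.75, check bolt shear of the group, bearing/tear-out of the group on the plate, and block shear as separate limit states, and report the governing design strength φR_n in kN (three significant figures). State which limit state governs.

94.7 kN (bolt shear governs)

Bolt shear: A_b = π·12²/4 = 113.1 mm²; R_n = 372 × 113.1 × 3 × 1 / 1000 = 126.2 kN → 0.75 × 126.2 = 94.7 kN.
Bearing: edge l_c = 23, r_n = 173.9 kN; interior l_c = 21, r_n = 158.8 kN; R_n = 173.9 + 2·158.8 = 491.4 kN → 369 kN.
Block shear: A_gv = 1400, A_nv = 840, A_nt = 98 mm²; R_n = min(0.6F_uA_nv, 0.6F_yA_gv) + U_bs·F_u·A_nt = 270.9 kN → 203 kN.
Bolt shear governs: 94.7 kN.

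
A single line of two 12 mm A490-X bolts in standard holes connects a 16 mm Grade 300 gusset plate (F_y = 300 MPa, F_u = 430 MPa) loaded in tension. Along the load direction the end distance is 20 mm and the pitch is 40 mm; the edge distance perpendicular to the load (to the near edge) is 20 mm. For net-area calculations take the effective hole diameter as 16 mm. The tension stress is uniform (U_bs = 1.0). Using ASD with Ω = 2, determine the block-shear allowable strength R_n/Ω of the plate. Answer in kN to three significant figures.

116 kN

Shear plane L_v = 20 + 1·40 = 60 mm; A_gv = 60 × 16 = 960 mm².
A_nv = (60 − 1.5·16) × 16 = 576 mm².
A_nt = (20 − 0.5·16) × 16 = 192 mm².
0.6 F_u A_nv = 148.6 kN; 0.6 F_y A_gv = 172.8 kN → shear rupture governs the shear term.
R_n = 148.6 + 1.0 × 430 × 192 / 1000 = 231.2 kN.
Allowable strength R_n/Ω = 231.2 / 2 = 116 kN.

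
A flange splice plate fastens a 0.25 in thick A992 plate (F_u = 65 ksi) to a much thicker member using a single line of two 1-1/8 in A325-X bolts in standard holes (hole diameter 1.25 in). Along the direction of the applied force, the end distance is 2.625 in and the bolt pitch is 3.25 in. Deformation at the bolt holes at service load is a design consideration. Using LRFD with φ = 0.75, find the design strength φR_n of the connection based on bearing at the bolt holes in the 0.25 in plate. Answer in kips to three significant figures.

Per bolt r_n = 1.2 l_c t F_u ≤ 2.4 d t F_u; upper limit = 2.4 × 1.125 × 0.25 × 65 = 43.87 kips.
Edge bolt: l_c = 2.625 − 1.25/2 = 2 in → 1.2 × 2 × 0.25 × 65 = 39 → r_n = 39 kips.
Interior bolts: l_c = 3.25 − 1.25 = 2 in → 1.2 × 2 × 0.25 × 65 = 39 → r_n = 39 kips.
R_n = 1 × 39 + 1 × 39 = 78 kips.
Design strength φR_n = 0.75 × 78 = 58.5 kips.

58.5 kips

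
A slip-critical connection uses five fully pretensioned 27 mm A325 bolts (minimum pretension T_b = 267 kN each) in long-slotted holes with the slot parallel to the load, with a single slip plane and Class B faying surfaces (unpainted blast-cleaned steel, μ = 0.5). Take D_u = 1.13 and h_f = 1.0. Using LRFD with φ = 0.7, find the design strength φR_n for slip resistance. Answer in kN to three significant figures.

R_n = μ · D_u · h_f · T_b · n_s · n_b = 0.5 × 1.13 × 1.0 × 267 × 1 × 5 = 754.3 kN.
Design strength φR_n = 0.7 × 754.3 = 528 kN.

528 kN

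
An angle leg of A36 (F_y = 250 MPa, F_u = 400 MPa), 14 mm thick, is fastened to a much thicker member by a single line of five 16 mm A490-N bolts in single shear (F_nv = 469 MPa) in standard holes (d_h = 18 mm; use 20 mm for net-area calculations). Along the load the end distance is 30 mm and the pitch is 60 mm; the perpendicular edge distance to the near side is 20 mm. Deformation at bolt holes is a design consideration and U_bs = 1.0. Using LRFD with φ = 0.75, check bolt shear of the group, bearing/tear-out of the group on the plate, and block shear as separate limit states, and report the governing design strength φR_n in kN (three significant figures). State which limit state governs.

Bolt shear: A_b = π·16²/4 = 201.1 mm²; R_n = 469 × 201.1 × 5 × 1 / 1000 = 471.5 kN → 0.75 × 471.5 = 354 kN.
Bearing: edge l_c = 21, r_n = 141.1 kN; interior l_c = 42, r_n = 215 kN; R_n = 141.1 + 4·215 = 1001 kN → 751 kN.
Block shear: A_gv = 3780, A_nv = 2520, A_nt = 140 mm²; R_n = min(0.6F_uA_nv, 0.6F_yA_gv) + U_bs·F_u·A_nt = 623 kN → 467 kN.
Bolt shear governs: 354 kN.

354 kN (bolt shear governs)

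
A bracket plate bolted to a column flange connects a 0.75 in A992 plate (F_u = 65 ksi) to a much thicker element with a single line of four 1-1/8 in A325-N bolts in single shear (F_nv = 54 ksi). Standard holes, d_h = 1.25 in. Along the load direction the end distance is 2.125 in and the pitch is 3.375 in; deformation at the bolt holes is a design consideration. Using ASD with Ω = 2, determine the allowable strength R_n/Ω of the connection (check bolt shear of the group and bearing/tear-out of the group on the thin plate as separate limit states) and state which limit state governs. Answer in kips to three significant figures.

Bolt shear: A_b = π·1.125²/4 = 0.994 in²; R_n = 54 × 0.994 × 4 × 1 = 214.7 kips → 214.7 / 2 = 107 kips.
Bearing (1.2 l_c t F_u ≤ 2.4 d t F_u): upper limit = 2.4·1.125·0.75·65 = 131.6 kips.
  Edge l_c = 2.125 − 1.25/2 = 1.5 → r_n = 87.75 kips; interior l_c = 3.375 − 1.25 = 2.125 → r_n = 124.3 kips.
  R_n,bearing = 1·87.75 + 3·124.3 = 460.7 kips → 460.7 / 2 = 230 kips.
Bolt shear governs: 107 kips.

107 kips (bolt shear governs)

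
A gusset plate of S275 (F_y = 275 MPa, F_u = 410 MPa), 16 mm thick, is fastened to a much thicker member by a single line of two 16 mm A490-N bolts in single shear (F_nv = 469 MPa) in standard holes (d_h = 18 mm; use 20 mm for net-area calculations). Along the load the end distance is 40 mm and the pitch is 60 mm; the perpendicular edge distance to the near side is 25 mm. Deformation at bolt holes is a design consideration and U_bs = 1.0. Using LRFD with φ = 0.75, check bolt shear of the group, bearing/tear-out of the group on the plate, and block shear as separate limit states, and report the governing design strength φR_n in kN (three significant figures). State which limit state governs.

141 kN (bolt shear governs)

Bolt shear: A_b = π·16²/4 = 201.1 mm²; R_n = 469 × 201.1 × 2 × 1 / 1000 = 188.6 kN → 0.75 × 188.6 = 141 kN.
Bearing: edge l_c = 31, r_n = 244 kN; interior l_c = 42, r_n = 251.9 kN; R_n = 244 + 1·251.9 = 495.9 kN → 372 kN.
Block shear: A_gv = 1600, A_nv = 1120, A_nt = 240 mm²; R_n = min(0.6F_uA_nv, 0.6F_yA_gv) + U_bs·F_u·A_nt = 362.4 kN → 272 kN.
Bolt shear governs: 141 kN.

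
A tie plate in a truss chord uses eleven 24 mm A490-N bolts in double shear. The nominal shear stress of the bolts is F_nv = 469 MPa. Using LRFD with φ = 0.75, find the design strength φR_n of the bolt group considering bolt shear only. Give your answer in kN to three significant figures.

A_b = π × 24² / 4 = 452.4 mm².
R_n = F_nv · A_b · n · n_s = 469 × 452.4 × 11 × 2 / 1000 = 4668 kN.
Design strength φR_n = 0.75 × 4668 = 3500 kN.

3500 kN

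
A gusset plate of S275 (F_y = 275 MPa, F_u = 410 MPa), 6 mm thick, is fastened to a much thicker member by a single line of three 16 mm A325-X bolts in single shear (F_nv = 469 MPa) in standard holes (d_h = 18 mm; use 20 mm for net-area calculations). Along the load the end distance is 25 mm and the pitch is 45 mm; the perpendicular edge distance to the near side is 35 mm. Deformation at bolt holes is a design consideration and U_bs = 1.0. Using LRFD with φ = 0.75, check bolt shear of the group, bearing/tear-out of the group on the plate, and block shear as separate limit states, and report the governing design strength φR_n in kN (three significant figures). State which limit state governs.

Bolt shear: A_b = π·16²/4 = 201.1 mm²; R_n = 469 × 201.1 × 3 × 1 / 1000 = 282.9 kN → 0.75 × 282.9 = 212 kN.
Bearing: edge l_c = 16, r_n = 47.23 kN; interior l_c = 27, r_n = 79.7 kN; R_n = 47.23 + 2·79.7 = 206.6 kN → 155 kN.
Block shear: A_gv = 690, A_nv = 390, A_nt = 150 mm²; R_n = min(0.6F_uA_nv, 0.6F_yA_gv) + U_bs·F_u·A_nt = 157.4 kN → 118 kN.
Block shear governs: 118 kN.

118 kN (block shear governs)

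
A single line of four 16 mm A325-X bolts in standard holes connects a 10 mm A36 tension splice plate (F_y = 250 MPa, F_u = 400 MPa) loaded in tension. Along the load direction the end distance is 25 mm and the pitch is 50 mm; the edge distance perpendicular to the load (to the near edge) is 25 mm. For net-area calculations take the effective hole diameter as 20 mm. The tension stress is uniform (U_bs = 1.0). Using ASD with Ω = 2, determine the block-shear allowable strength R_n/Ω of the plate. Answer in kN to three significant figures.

156 kN

Shear plane L_v = 25 + 3·50 = 175 mm; A_gv = 175 × 10 = 1750 mm².
A_nv = (175 − 3.5·20) × 10 = 1050 mm².
A_nt = (25 − 0.5·20) × 10 = 150 mm².
0.6 F_u A_nv = 252 kN; 0.6 F_y A_gv = 262.5 kN → shear rupture governs the shear term.
R_n = 252 + 1.0 × 400 × 150 / 1000 = 312 kN.
Allowable strength R_n/Ω = 312 / 2 = 156 kN.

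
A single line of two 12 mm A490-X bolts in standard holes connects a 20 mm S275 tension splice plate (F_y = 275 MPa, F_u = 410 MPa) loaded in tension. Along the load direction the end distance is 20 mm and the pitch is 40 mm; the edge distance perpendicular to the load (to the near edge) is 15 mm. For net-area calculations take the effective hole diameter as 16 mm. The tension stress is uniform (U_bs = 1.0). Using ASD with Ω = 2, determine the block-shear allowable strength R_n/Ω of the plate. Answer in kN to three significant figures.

Shear plane L_v = 20 + 1·40 = 60 mm; A_gv = 60 × 20 = 1200 mm².
A_nv = (60 − 1.5·16) × 20 = 720 mm².
A_nt = (15 − 0.5·16) × 20 = 140 mm².
0.6 F_u A_nv = 177.1 kN; 0.6 F_y A_gv = 198 kN → shear rupture governs the shear term.
R_n = 177.1 + 1.0 × 410 × 140 / 1000 = 234.5 kN.
Allowable strength R_n/Ω = 234.5 / 2 = 117 kN.

117 kN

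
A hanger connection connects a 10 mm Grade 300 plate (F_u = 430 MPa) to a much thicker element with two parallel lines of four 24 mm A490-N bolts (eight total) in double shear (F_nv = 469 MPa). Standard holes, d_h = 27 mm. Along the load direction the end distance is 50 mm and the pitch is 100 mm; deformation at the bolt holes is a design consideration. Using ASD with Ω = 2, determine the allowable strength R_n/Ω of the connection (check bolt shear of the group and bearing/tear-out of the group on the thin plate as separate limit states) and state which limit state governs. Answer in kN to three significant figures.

Bolt shear: A_b = π·24²/4 = 452.4 mm²; R_n = 469 × 452.4 × 8 × 2 / 1000 = 3395 kN → 3395 / 2 = 1700 kN.
Bearing (1.2 l_c t F_u ≤ 2.4 d t F_u): upper limit = 2.4·24·10·430 / 1000 = 247.7 kN.
  Edge l_c = 50 − 27/2 = 36.5 → r_n = 188.3 kN; interior l_c = 100 − 27 = 73 → r_n = 247.7 kN.
  R_n,bearing = 2·188.3 + 6·247.7 = 1863 kN → 1863 / 2 = 931 kN.
Bearing governs: 931 kN.

931 kN (bearing governs)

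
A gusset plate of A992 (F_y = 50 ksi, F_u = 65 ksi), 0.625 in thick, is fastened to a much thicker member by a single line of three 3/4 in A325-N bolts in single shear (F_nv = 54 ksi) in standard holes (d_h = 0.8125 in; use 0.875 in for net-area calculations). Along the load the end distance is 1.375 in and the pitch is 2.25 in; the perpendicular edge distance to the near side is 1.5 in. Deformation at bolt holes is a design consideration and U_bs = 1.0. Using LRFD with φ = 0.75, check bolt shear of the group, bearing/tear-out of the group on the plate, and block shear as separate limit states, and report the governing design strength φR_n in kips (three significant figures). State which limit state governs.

53.7 kips (bolt shear governs)

Bolt shear: A_b = π·0.75²/4 = 0.4418 in²; R_n = 54 × 0.4418 × 3 × 1 = 71.57 kips → 0.75 × 71.57 = 53.7 kips.
Bearing: edge l_c = 0.9688, r_n = 47.23 kips; interior l_c = 1.438, r_n = 70.08 kips; R_n = 47.23 + 2·70.08 = 187.4 kips → 141 kips.
Block shear: A_gv = 3.672, A_nv = 2.305, A_nt = 0.6641 in²; R_n = min(0.6F_uA_nv, 0.6F_yA_gv) + U_bs·F_u·A_nt = 133 kips → 99.8 kips.
Bolt shear governs: 53.7 kips.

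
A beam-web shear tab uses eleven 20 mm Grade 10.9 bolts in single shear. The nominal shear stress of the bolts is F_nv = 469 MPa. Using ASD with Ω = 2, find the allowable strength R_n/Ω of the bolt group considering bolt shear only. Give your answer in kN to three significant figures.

A_b = π × 20² / 4 = 314.2 mm².
R_n = F_nv · A_b · n · n_s = 469 × 314.2 × 11 × 1 / 1000 = 1621 kN.
Allowable strength R_n/Ω = 1621 / 2 = 810 kN.

810 kN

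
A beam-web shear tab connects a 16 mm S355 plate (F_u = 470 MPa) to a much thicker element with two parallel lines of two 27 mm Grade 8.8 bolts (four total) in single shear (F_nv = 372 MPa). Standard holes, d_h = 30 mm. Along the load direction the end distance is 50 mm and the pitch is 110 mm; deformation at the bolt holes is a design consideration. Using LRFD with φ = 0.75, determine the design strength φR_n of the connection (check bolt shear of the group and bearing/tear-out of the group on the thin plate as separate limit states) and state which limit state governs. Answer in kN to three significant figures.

Bolt shear: A_b = π·27²/4 = 572.6 mm²; R_n = 372 × 572.6 × 4 × 1 / 1000 = 852 kN → 0.75 × 852 = 639 kN.
Bearing (1.2 l_c t F_u ≤ 2.4 d t F_u): upper limit = 2.4·27·16·470 / 1000 = 487.3 kN.
  Edge l_c = 50 − 30/2 = 35 → r_n = 315.8 kN; interior l_c = 110 − 30 = 80 → r_n = 487.3 kN.
  R_n,bearing = 2·315.8 + 2·487.3 = 1606 kN → 0.75 × 1606 = 1200 kN.
Bolt shear governs: 639 kN.

639 kN (bolt shear governs)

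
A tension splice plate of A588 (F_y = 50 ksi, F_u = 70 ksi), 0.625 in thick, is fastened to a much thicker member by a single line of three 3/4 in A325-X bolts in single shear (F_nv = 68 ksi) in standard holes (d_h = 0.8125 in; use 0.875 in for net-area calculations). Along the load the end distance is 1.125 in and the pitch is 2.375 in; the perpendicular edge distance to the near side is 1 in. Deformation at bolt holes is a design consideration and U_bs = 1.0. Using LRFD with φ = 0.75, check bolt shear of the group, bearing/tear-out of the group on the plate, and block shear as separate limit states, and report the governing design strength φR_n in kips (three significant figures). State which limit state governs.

67.6 kips (bolt shear governs)

Bolt shear: A_b = π·0.75²/4 = 0.4418 in²; R_n = 68 × 0.4418 × 3 × 1 = 90.12 kips → 0.75 × 90.12 = 67.6 kips.
Bearing: edge l_c = 0.7188, r_n = 37.73 kips; interior l_c = 1.562, r_n = 78.75 kips; R_n = 37.73 + 2·78.75 = 195.2 kips → 146 kips.
Block shear: A_gv = 3.672, A_nv = 2.305, A_nt = 0.3516 in²; R_n = min(0.6F_uA_nv, 0.6F_yA_gv) + U_bs·F_u·A_nt = 121.4 kips → 91.1 kips.
Bolt shear governs: 67.6 kips.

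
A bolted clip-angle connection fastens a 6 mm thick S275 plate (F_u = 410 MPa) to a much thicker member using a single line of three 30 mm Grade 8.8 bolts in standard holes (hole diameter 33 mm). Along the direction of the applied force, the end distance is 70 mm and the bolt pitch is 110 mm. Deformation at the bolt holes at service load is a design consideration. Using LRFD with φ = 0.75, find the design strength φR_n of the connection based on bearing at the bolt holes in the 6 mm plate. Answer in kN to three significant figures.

Per bolt r_n = 1.2 l_c t F_u ≤ 2.4 d t F_u; upper limit = 2.4 × 30 × 6 × 410 / 1000 = 177.1 kN.
Edge bolt: l_c = 70 − 33/2 = 53.5 mm → 1.2 × 53.5 × 6 × 410 / 1000 = 157.9 → r_n = 157.9 kN.
Interior bolts: l_c = 110 − 33 = 77 mm → 1.2 × 77 × 6 × 410 / 1000 = 227.3 → r_n = 177.1 kN.
R_n = 1 × 157.9 + 2 × 177.1 = 512.2 kN.
Design strength φR_n = 0.75 × 512.2 = 384 kN.

384 kN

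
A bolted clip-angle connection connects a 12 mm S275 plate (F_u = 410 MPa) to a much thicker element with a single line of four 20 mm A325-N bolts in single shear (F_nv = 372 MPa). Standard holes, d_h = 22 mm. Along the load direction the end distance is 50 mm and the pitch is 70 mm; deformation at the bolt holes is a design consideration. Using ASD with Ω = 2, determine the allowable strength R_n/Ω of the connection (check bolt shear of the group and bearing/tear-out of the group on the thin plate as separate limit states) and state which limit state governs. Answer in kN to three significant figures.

234 kN (bolt shear governs)

Bolt shear: A_b = π·20²/4 = 314.2 mm²; R_n = 372 × 314.2 × 4 × 1 / 1000 = 467.5 kN → 467.5 / 2 = 234 kN.
Bearing (1.2 l_c t F_u ≤ 2.4 d t F_u): upper limit = 2.4·20·12·410 / 1000 = 236.2 kN.
  Edge l_c = 50 − 22/2 = 39 → r_n = 230.3 kN; interior l_c = 70 − 22 = 48 → r_n = 236.2 kN.
  R_n,bearing = 1·230.3 + 3·236.2 = 938.7 kN → 938.7 / 2 = 469 kN.
Bolt shear governs: 234 kN.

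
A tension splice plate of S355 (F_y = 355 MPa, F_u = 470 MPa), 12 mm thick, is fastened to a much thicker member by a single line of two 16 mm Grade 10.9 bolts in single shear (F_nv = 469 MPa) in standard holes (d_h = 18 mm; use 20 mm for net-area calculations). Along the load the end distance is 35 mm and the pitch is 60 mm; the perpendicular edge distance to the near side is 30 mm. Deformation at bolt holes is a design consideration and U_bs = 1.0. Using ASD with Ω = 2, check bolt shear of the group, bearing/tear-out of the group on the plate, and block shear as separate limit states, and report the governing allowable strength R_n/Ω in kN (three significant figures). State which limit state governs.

94.3 kN (bolt shear governs)

Bolt shear: A_b = π·16²/4 = 201.1 mm²; R_n = 469 × 201.1 × 2 × 1 / 1000 = 188.6 kN → 188.6 / 2 = 94.3 kN.
Bearing: edge l_c = 26, r_n = 176 kN; interior l_c = 42, r_n = 216.6 kN; R_n = 176 + 1·216.6 = 392.5 kN → 196 kN.
Block shear: A_gv = 1140, A_nv = 780, A_nt = 240 mm²; R_n = min(0.6F_uA_nv, 0.6F_yA_gv) + U_bs·F_u·A_nt = 332.8 kN → 166 kN.
Bolt shear governs: 94.3 kN.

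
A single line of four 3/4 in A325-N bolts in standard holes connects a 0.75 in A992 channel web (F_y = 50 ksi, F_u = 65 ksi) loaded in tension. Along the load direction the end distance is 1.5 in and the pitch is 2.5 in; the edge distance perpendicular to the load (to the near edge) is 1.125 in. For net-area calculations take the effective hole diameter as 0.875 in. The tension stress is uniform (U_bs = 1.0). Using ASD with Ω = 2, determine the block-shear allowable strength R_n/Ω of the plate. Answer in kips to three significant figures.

Shear plane L_v = 1.5 + 3·2.5 = 9 in; A_gv = 9 × 0.75 = 6.75 in².
A_nv = (9 − 3.5·0.875) × 0.75 = 4.453 in².
A_nt = (1.125 − 0.5·0.875) × 0.75 = 0.5156 in².
0.6 F_u A_nv = 173.7 kips; 0.6 F_y A_gv = 202.5 kips → shear rupture governs the shear term.
R_n = 173.7 + 1.0 × 65 × 0.5156 = 207.2 kips.
Allowable strength R_n/Ω = 207.2 / 2 = 104 kips.

104 kips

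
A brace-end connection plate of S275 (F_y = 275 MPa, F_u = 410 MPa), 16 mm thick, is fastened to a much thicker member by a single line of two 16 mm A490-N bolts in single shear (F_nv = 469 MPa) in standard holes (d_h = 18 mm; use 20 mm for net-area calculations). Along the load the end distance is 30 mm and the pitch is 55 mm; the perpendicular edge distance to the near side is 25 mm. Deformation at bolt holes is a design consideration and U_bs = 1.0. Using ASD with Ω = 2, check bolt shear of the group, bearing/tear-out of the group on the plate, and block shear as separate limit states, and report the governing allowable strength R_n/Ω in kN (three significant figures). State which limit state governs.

94.3 kN (bolt shear governs)

Bolt shear: A_b = π·16²/4 = 201.1 mm²; R_n = 469 × 201.1 × 2 × 1 / 1000 = 188.6 kN → 188.6 / 2 = 94.3 kN.
Bearing: edge l_c = 21, r_n = 165.3 kN; interior l_c = 37, r_n = 251.9 kN; R_n = 165.3 + 1·251.9 = 417.2 kN → 209 kN.
Block shear: A_gv = 1360, A_nv = 880, A_nt = 240 mm²; R_n = min(0.6F_uA_nv, 0.6F_yA_gv) + U_bs·F_u·A_nt = 314.9 kN → 157 kN.
Bolt shear governs: 94.3 kN.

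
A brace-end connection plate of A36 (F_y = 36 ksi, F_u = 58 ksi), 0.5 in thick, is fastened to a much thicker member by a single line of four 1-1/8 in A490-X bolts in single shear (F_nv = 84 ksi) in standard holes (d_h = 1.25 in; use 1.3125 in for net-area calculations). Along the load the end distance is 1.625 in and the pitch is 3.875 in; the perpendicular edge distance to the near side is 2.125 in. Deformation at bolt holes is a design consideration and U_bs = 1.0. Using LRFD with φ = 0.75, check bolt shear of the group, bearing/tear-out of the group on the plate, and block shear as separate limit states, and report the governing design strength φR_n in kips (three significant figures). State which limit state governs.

Bolt shear: A_b = π·1.125²/4 = 0.994 in²; R_n = 84 × 0.994 × 4 × 1 = 334 kips → 0.75 × 334 = 250 kips.
Bearing: edge l_c = 1, r_n = 34.8 kips; interior l_c = 2.625, r_n = 78.3 kips; R_n = 34.8 + 3·78.3 = 269.7 kips → 202 kips.
Block shear: A_gv = 6.625, A_nv = 4.328, A_nt = 0.7344 in²; R_n = min(0.6F_uA_nv, 0.6F_yA_gv) + U_bs·F_u·A_nt = 185.7 kips → 139 kips.
Block shear governs: 139 kips.

139 kips (block shear governs)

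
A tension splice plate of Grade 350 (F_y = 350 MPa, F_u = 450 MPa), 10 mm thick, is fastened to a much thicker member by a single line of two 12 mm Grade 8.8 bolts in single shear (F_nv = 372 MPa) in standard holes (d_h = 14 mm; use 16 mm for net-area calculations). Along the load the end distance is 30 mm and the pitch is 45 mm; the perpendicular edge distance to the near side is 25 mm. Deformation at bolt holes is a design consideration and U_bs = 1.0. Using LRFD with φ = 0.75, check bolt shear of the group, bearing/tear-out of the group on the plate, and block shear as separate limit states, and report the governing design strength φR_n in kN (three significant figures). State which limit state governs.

63.1 kN (bolt shear governs)

Bolt shear: A_b = π·12²/4 = 113.1 mm²; R_n = 372 × 113.1 × 2 × 1 / 1000 = 84.14 kN → 0.75 × 84.14 = 63.1 kN.
Bearing: edge l_c = 23, r_n = 124.2 kN; interior l_c = 31, r_n = 129.6 kN; R_n = 124.2 + 1·129.6 = 253.8 kN → 190 kN.
Block shear: A_gv = 750, A_nv = 510, A_nt = 170 mm²; R_n = min(0.6F_uA_nv, 0.6F_yA_gv) + U_bs·F_u·A_nt = 214.2 kN → 161 kN.
Bolt shear governs: 63.1 kN.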